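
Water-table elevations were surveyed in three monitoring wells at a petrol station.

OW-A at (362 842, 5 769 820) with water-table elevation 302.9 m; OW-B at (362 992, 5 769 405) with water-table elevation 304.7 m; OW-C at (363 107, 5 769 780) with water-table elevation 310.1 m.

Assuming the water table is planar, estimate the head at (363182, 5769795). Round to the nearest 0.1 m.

Taking OW-A as reference: OW-B−OW-A = (150, -415, +1.8); OW-C−OW-A = (265, -40, +7.2).
Solve a·Δx + b·Δy = Δh: det = 150·(-40) − 265·(-415) = 103975.
∂h/∂x = [(+1.8)·(-40) − (+7.2)·(-415)] / 103975 = +0.02805
∂h/∂y = [150·(+7.2) − 265·(+1.8)] / 103975 = +0.005799
h(363182, 5769795) = 302.9 + (+0.02805)·(340) + (+0.005799)·(-25) = 302.9 +9.535 -0.145 = 312.290 m.

312.3 m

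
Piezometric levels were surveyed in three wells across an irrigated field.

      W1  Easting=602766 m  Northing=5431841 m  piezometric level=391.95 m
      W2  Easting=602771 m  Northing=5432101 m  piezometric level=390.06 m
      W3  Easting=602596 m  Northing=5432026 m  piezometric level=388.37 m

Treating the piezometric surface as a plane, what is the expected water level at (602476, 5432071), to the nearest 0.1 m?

Taking W1 as reference: W2−W1 = (5, 260, -1.89); W3−W1 = (-170, 185, -3.58).
Determinant of the coordinate differences = 5·185 − (-170)·260 = 45125.
∂h/∂x = [(-1.89)·185 − (-3.58)·260] / 45125 = +0.01288
∂h/∂y = [5·(-3.58) − (-170)·(-1.89)] / 45125 = -0.007517
h(602476, 5432071) = 391.95 + (+0.01288)·(-290) + (-0.007517)·(230) = 391.95 -3.735 -1.729 = 386.486 m.

386.5 m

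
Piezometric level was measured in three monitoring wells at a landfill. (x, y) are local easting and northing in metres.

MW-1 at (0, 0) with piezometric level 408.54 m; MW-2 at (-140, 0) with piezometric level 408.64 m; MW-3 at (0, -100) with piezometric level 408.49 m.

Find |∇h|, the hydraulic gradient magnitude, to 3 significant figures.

∂h/∂x = (408.64 − 408.54) / (-140 − 0) = -0.0007143
∂h/∂y = (408.49 − 408.54) / (-100 − 0) = +0.0005000
|∇h| = √(-0.0007143² + 0.0005000²) = 0.0008719

0.000872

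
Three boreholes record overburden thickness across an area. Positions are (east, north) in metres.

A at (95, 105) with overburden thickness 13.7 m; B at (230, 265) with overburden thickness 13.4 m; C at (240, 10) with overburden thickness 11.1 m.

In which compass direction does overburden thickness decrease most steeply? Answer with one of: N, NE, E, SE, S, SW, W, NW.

Taking A as reference: B−A = (135, 160, -0.3); C−A = (145, -95, -2.6).
Determinant of the coordinate differences = 135·(-95) − 145·160 = -36025.
∂d/∂x = [(-0.3)·(-95) − (-2.6)·160] / -36025 = -0.01234
∂d/∂y = [135·(-2.6) − 145·(-0.3)] / -36025 = +0.008536
Steepest decrease is along −∇f = (+0.01234 E, -0.008536 N) → southeast.

SE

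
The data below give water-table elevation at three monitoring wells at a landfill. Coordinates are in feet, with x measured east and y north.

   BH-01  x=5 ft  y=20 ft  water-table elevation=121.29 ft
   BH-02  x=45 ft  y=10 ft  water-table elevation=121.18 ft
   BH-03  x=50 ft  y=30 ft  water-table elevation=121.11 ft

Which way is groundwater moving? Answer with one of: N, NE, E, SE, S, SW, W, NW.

NE

With h = a·x + b·y + c and BH-01 as origin, the differences give:
  40·a + (-10)·b = -0.11
  45·a + 10·b = -0.18
Eliminate b (×10 and ×(-10), subtract): 850·a = -2.900 → a = ∂h/∂x = -0.003412
Back-substitute: b = ∂h/∂y = -0.002647.
Flow = −∇h = (+0.003412 east, +0.002647 north), which points northeast.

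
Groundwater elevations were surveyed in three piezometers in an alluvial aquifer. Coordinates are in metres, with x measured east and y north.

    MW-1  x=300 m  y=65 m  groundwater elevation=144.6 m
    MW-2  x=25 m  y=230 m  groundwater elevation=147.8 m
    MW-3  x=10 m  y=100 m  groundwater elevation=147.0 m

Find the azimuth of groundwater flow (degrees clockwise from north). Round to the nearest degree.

133°

Taking MW-1 as reference: MW-2−MW-1 = (-275, 165, +3.2); MW-3−MW-1 = (-290, 35, +2.4).
Solve a·Δx + b·Δy = Δh: det = (-275)·35 − (-290)·165 = 38225.
∂h/∂x = [(+3.2)·35 − (+2.4)·165] / 38225 = -0.007430
∂h/∂y = [(-275)·(+2.4) − (-290)·(+3.2)] / 38225 = +0.007011
Flow direction (−∇h) has components (+0.007430 E, -0.007011 N).
Azimuth = atan2(E, N) = atan2(+0.007430, -0.007011) = 133.3° ≈ 133°.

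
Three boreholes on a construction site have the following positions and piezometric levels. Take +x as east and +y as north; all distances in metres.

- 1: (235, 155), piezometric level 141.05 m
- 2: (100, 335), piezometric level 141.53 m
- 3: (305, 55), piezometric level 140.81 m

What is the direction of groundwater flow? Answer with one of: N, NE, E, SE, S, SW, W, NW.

With h = a·x + b·y + c and 1 as origin, the differences give:
  (-135)·a + 180·b = +0.48
  70·a + (-100)·b = -0.24
Eliminate b (×(-100) and ×180, subtract): 900·a = -4.800 → a = ∂h/∂x = -0.005333
Back-substitute: b = ∂h/∂y = -0.001333.
Flow = −∇h = (+0.005333 east, +0.001333 north), which points east.

E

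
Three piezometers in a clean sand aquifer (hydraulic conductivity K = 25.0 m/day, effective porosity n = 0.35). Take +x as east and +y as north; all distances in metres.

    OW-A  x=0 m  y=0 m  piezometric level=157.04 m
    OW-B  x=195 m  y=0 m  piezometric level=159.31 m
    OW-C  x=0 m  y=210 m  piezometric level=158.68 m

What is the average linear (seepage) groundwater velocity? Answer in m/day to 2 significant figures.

1.0 m/day

∂h/∂x = (159.31 − 157.04) / (195 − 0) = +0.01164
∂h/∂y = (158.68 − 157.04) / (210 − 0) = +0.007810
|∇h| = √(0.01164² + 0.007810²) = 0.01402
Seepage velocity v = K·i/n = 25.0 × 0.01402 / 0.35 = 1.001 m/day.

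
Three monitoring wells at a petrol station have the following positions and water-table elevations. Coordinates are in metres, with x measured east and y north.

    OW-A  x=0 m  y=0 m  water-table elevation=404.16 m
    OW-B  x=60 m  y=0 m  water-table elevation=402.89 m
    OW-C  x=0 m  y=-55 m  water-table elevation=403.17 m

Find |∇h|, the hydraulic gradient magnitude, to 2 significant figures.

∂h/∂x = (402.89 − 404.16) / (60 − 0) = -0.02117
∂h/∂y = (403.17 − 404.16) / (-55 − 0) = +0.01800
|∇h| = √(-0.02117² + 0.01800²) = 0.02779

0.028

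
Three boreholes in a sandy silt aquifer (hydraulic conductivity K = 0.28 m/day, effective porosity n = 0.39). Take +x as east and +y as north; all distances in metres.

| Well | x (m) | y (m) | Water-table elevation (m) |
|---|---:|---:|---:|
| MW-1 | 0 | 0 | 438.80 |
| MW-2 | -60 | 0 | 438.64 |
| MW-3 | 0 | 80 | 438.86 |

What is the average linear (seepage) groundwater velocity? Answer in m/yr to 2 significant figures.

0.73 m/yr

∂h/∂x = (438.64 − 438.80) / (-60 − 0) = +0.002667
∂h/∂y = (438.86 − 438.80) / (80 − 0) = +0.0007500
|∇h| = √(0.002667² + 0.0007500²) = 0.00277
Seepage velocity v = K·i/n = 0.28 × 0.00277 / 0.39 = 0.001989 m/day = 0.7265 m/yr.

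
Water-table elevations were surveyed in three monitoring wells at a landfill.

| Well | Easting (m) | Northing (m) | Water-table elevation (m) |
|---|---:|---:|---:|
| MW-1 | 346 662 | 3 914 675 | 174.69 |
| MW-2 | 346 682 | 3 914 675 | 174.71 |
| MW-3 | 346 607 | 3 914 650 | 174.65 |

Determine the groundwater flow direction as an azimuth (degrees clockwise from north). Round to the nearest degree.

With h = a·x + b·y + c and MW-1 as origin, the differences give:
  20·a + 0·b = +0.02
  (-55)·a + (-25)·b = -0.04
Eliminate b (×(-25) and ×0, subtract): -500·a = -0.500 → a = ∂h/∂x = +0.001000
Back-substitute: b = ∂h/∂y = -0.0006000.
Flow direction (−∇h) has components (-0.001000 E, +0.0006000 N).
Azimuth = atan2(E, N) = atan2(-0.001000, +0.0006000) = 301.0° ≈ 301°.

301°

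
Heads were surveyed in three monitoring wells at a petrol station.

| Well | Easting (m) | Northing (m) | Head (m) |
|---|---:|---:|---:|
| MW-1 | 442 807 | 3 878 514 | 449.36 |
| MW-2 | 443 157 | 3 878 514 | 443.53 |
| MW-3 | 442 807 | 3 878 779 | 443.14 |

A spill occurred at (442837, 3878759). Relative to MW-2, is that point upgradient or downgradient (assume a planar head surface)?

∂h/∂x = (443.53 − 449.36) / (443157 − 442807) = -0.01666
∂h/∂y = (443.14 − 449.36) / (3878779 − 3878514) = -0.02347
Head at (442837, 3878759) = 449.36 + (-0.01666)·(30) + (-0.02347)·(245) = 443.11 m.
That is lower than the 443.53 m at MW-2, so the point is downgradient.

downgradient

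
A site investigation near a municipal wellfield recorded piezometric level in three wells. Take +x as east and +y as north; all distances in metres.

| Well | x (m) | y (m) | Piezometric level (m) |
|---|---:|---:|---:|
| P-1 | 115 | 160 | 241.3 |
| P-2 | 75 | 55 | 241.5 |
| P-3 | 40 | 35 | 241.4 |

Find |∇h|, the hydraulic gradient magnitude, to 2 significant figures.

0.0063

With h = a·x + b·y + c and P-1 as origin, the differences give:
  (-40)·a + (-105)·b = +0.2
  (-75)·a + (-125)·b = +0.1
Eliminate b (×(-125) and ×(-105), subtract): -2875·a = -14.50 → a = ∂h/∂x = +0.005043
Back-substitute: b = ∂h/∂y = -0.003826.
|∇h| = √(0.005043² + -0.003826²) = 0.00633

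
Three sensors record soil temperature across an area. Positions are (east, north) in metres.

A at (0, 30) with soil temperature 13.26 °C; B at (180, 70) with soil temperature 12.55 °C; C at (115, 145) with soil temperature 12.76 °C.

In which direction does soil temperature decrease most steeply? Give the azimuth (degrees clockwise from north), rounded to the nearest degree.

082°

Differences from A: to B (Δx, Δy, Δh) = (180, 40, -0.71); to C = (115, 115, -0.50).
Determinant of the coordinate differences = 180·115 − 115·40 = 16100.
∂T/∂x = [(-0.71)·115 − (-0.50)·40] / 16100 = -0.003829
∂T/∂y = [180·(-0.50) − 115·(-0.71)] / 16100 = -0.0005186
Steepest decrease is along −∇f: components (+0.003829 E, +0.0005186 N).
Azimuth = atan2(+0.003829, +0.0005186) = 82.3° ≈ 082°.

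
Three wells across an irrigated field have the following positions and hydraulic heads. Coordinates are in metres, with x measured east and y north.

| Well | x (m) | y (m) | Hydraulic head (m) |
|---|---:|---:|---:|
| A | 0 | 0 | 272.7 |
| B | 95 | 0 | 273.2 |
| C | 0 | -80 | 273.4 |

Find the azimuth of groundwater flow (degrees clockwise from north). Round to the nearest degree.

329°

∂h/∂x = (273.2 − 272.7) / (95 − 0) = +0.005263
∂h/∂y = (273.4 − 272.7) / (-80 − 0) = -0.008750
Flow direction (−∇h) has components (-0.005263 E, +0.008750 N).
Azimuth = atan2(E, N) = atan2(-0.005263, +0.008750) = 329.0° ≈ 329°.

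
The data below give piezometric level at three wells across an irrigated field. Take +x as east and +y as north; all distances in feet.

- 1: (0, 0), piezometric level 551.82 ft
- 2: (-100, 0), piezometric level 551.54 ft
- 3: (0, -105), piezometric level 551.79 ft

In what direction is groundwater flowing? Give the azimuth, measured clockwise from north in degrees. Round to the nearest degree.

264°

∂h/∂x = (551.54 − 551.82) / (-100 − 0) = +0.002800
∂h/∂y = (551.79 − 551.82) / (-105 − 0) = +0.0002857
Flow direction (−∇h) has components (-0.002800 E, -0.0002857 N).
Azimuth = atan2(E, N) = atan2(-0.002800, -0.0002857) = 264.2° ≈ 264°.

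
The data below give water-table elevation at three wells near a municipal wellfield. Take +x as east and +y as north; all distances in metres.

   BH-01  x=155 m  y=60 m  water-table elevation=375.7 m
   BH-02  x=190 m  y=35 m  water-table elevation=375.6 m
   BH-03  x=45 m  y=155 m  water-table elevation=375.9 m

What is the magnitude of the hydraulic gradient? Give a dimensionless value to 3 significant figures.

With h = a·x + b·y + c and BH-01 as origin, the differences give:
  35·a + (-25)·b = -0.1
  (-110)·a + 95·b = +0.2
Eliminate b (×95 and ×(-25), subtract): 575·a = -4.50 → a = ∂h/∂x = -0.007826
Back-substitute: b = ∂h/∂y = -0.006957.
|∇h| = √(-0.007826² + -0.006957²) = 0.01047

0.0105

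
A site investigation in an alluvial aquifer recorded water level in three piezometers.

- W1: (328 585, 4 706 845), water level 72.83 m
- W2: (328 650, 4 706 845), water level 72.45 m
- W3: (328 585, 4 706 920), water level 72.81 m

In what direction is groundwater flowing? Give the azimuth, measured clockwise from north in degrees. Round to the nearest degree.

∂h/∂x = (72.45 − 72.83) / (328650 − 328585) = -0.005846
∂h/∂y = (72.81 − 72.83) / (4706920 − 4706845) = -0.0002667
Flow direction (−∇h) has components (+0.005846 E, +0.0002667 N).
Azimuth = atan2(E, N) = atan2(+0.005846, +0.0002667) = 87.4° ≈ 087°.

087°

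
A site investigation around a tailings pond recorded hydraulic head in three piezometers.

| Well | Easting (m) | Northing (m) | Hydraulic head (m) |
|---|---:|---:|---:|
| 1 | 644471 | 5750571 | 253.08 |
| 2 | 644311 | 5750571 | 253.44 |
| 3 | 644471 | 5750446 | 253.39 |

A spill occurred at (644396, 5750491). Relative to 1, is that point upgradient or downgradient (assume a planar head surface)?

∂h/∂x = (253.44 − 253.08) / (644311 − 644471) = -0.002250
∂h/∂y = (253.39 − 253.08) / (5750446 − 5750571) = -0.002480
Head at (644396, 5750491) = 253.08 + (-0.002250)·(-75) + (-0.002480)·(-80) = 253.45 m.
That is higher than the 253.08 m at 1, so the point is upgradient.

upgradient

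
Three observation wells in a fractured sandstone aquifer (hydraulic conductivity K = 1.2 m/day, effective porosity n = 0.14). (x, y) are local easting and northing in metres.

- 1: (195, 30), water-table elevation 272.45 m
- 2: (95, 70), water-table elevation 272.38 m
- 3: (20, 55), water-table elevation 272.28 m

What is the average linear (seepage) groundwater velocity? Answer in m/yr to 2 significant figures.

4.8 m/yr

Three-point gradient (reference 1): Δ to 2 = (-100, 40, -0.07), Δ to 3 = (-175, 25, -0.17).
∂h/∂x = +0.001122, ∂h/∂y = +0.001056 (det = 4500).
|∇h| = √(0.001122² + 0.001056²) = 0.001541
Seepage velocity v = K·i/n = 1.2 × 0.001541 / 0.14 = 0.01321 m/day = 4.825 m/yr.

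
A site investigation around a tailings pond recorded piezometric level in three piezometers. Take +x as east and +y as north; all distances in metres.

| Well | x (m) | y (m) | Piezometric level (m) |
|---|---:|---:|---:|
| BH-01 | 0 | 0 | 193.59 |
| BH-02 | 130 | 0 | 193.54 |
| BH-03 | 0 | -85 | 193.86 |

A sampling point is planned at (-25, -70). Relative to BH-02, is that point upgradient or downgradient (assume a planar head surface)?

∂h/∂x = (193.54 − 193.59) / (130 − 0) = -0.0003846
∂h/∂y = (193.86 − 193.59) / (-85 − 0) = -0.003176
Head at (-25, -70) = 193.59 + (-0.0003846)·(-25) + (-0.003176)·(-70) = 193.82 m.
That is higher than the 193.54 m at BH-02, so the point is upgradient.

upgradient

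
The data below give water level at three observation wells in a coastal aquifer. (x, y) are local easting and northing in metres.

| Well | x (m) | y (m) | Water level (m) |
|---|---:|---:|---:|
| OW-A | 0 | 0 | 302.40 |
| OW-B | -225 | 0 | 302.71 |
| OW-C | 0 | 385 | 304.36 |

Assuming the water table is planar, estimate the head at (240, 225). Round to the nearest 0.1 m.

∂h/∂x = (302.71 − 302.40) / (-225 − 0) = -0.001378
∂h/∂y = (304.36 − 302.40) / (385 − 0) = +0.005091
h(240, 225) = 302.40 + (-0.001378)·(240) + (+0.005091)·(225) = 302.40 -0.331 +1.145 = 303.215 m.

303.2 m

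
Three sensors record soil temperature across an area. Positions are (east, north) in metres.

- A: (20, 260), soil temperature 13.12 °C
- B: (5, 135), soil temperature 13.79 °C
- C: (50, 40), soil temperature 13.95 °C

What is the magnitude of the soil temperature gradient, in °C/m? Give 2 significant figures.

0.0077 °C/m

Taking A as reference: B−A = (-15, -125, +0.67); C−A = (30, -220, +0.83).
Solve a·Δx + b·Δy = ΔT: det = (-15)·(-220) − 30·(-125) = 7050.
∂T/∂x = [(+0.67)·(-220) − (+0.83)·(-125)] / 7050 = -0.006191
∂T/∂y = [(-15)·(+0.83) − 30·(+0.67)] / 7050 = -0.004617
|∇f| = √(-0.006191² + -0.004617²) = 0.007723 °C/m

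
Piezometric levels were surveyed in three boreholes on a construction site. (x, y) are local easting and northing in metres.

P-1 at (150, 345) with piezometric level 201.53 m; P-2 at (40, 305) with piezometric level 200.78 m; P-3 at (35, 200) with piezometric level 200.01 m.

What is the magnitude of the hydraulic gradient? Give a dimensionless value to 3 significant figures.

0.00829

With h = a·x + b·y + c and P-1 as origin, the differences give:
  (-110)·a + (-40)·b = -0.75
  (-115)·a + (-145)·b = -1.52
Eliminate b (×(-145) and ×(-40), subtract): 11350·a = 47.950 → a = ∂h/∂x = +0.004225
Back-substitute: b = ∂h/∂y = +0.007132.
|∇h| = √(0.004225² + 0.007132²) = 0.00829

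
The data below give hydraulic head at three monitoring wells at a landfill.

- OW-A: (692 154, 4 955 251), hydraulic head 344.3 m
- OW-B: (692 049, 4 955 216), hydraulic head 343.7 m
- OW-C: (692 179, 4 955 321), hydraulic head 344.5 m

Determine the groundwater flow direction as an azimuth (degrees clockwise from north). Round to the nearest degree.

260°

Taking OW-A as reference: OW-B−OW-A = (-105, -35, -0.6); OW-C−OW-A = (25, 70, +0.2).
Solve a·Δx + b·Δy = Δh: det = (-105)·70 − 25·(-35) = -6475.
∂h/∂x = [(-0.6)·70 − (+0.2)·(-35)] / -6475 = +0.005405
∂h/∂y = [(-105)·(+0.2) − 25·(-0.6)] / -6475 = +0.0009266
Flow direction (−∇h) has components (-0.005405 E, -0.0009266 N).
Azimuth = atan2(E, N) = atan2(-0.005405, -0.0009266) = 260.3° ≈ 260°.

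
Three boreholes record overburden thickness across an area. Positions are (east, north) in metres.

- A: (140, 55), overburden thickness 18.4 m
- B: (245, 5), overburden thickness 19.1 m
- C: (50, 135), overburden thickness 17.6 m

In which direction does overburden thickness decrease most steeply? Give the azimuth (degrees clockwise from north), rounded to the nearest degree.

Three-point gradient (reference A): Δ to B = (105, -50, +0.7), Δ to C = (-90, 80, -0.8).
∂d/∂x = +0.004103, ∂d/∂y = -0.005385 (det = 3900).
Steepest decrease is along −∇f: components (-0.004103 E, +0.005385 N).
Azimuth = atan2(-0.004103, +0.005385) = 322.7° ≈ 323°.

323°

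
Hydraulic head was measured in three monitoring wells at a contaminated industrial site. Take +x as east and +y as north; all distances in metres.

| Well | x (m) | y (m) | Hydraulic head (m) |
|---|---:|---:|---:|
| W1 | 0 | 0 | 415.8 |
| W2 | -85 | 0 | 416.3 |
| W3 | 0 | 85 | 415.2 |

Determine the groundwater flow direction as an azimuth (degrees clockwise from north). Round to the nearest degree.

∂h/∂x = (416.3 − 415.8) / (-85 − 0) = -0.005882
∂h/∂y = (415.2 − 415.8) / (85 − 0) = -0.007059
Flow direction (−∇h) has components (+0.005882 E, +0.007059 N).
Azimuth = atan2(E, N) = atan2(+0.005882, +0.007059) = 39.8° ≈ 040°.

040°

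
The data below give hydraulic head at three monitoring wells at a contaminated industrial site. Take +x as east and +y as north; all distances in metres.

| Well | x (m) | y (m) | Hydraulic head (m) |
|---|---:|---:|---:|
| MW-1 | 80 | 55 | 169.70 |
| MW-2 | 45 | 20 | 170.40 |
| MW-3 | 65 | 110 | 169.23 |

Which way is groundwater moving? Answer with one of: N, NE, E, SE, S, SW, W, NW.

Taking MW-1 as reference: MW-2−MW-1 = (-35, -35, +0.70); MW-3−MW-1 = (-15, 55, -0.47).
Determinant of the coordinate differences = (-35)·55 − (-15)·(-35) = -2450.
∂h/∂x = [(+0.70)·55 − (-0.47)·(-35)] / -2450 = -0.009000
∂h/∂y = [(-35)·(-0.47) − (-15)·(+0.70)] / -2450 = -0.01100
Flow = −∇h = (+0.009000 east, +0.01100 north), which points northeast.

NE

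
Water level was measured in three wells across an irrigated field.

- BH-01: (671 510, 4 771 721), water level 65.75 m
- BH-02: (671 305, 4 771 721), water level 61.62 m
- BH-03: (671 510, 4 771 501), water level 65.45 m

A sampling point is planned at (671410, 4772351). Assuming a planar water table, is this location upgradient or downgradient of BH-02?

∂h/∂x = (61.62 − 65.75) / (671305 − 671510) = +0.02015
∂h/∂y = (65.45 − 65.75) / (4771501 − 4771721) = +0.001364
Head at (671410, 4772351) = 65.75 + (+0.02015)·(-100) + (+0.001364)·(630) = 64.59 m.
That is higher than the 61.62 m at BH-02, so the point is upgradient.

upgradient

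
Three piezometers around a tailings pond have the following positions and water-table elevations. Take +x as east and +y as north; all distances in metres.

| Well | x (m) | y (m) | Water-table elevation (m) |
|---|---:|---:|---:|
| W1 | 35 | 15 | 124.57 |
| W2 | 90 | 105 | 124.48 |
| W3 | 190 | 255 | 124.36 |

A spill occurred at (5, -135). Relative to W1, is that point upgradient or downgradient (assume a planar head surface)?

Taking W1 as reference: W2−W1 = (55, 90, -0.09); W3−W1 = (155, 240, -0.21).
Determinant of the coordinate differences = 55·240 − 155·90 = -750.
∂h/∂x = [(-0.09)·240 − (-0.21)·90] / -750 = +0.003600
∂h/∂y = [55·(-0.21) − 155·(-0.09)] / -750 = -0.003200
Head at (5, -135) = 124.57 + (+0.003600)·(-30) + (-0.003200)·(-150) = 124.94 m.
That is higher than the 124.57 m at W1, so the point is upgradient.

upgradient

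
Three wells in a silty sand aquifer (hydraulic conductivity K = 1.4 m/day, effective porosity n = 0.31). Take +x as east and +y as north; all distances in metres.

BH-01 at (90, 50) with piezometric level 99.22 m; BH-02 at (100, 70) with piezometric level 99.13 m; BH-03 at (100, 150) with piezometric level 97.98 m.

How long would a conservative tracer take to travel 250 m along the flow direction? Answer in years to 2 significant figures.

6.2 years

Taking BH-01 as reference: BH-02−BH-01 = (10, 20, -0.09); BH-03−BH-01 = (10, 100, -1.24).
Solve a·Δx + b·Δy = Δh: det = 10·100 − 10·20 = 800.
∂h/∂x = [(-0.09)·100 − (-1.24)·20] / 800 = +0.01975
∂h/∂y = [10·(-1.24) − 10·(-0.09)] / 800 = -0.01437
|∇h| = √(0.01975² + -0.01437²) = 0.02442
Seepage velocity v = K·i/n = 1.4 × 0.02442 / 0.31 = 0.1103 m/day.
t = 250 / 0.1103 = 2267 days = 6.21 years.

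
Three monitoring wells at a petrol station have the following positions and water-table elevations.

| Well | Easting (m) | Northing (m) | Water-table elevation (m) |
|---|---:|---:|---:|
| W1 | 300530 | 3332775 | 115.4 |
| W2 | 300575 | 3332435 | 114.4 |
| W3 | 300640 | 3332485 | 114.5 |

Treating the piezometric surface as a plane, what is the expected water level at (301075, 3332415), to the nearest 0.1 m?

114.0 m

Taking W1 as reference: W2−W1 = (45, -340, -1.0); W3−W1 = (110, -290, -0.9).
Determinant of the coordinate differences = 45·(-290) − 110·(-340) = 24350.
∂h/∂x = [(-1.0)·(-290) − (-0.9)·(-340)] / 24350 = -0.0006571
∂h/∂y = [45·(-0.9) − 110·(-1.0)] / 24350 = +0.002854
h(301075, 3332415) = 115.4 + (-0.0006571)·(545) + (+0.002854)·(-360) = 115.4 -0.358 -1.028 = 114.014 m.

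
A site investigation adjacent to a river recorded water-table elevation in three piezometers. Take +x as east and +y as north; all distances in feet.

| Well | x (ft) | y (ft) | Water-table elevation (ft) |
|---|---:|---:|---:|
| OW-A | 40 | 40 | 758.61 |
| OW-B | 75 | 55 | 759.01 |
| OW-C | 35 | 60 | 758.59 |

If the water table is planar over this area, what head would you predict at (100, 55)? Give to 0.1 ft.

Taking OW-A as reference: OW-B−OW-A = (35, 15, +0.40); OW-C−OW-A = (-5, 20, -0.02).
Determinant of the coordinate differences = 35·20 − (-5)·15 = 775.
∂h/∂x = [(+0.40)·20 − (-0.02)·15] / 775 = +0.01071
∂h/∂y = [35·(-0.02) − (-5)·(+0.40)] / 775 = +0.001677
h(100, 55) = 758.61 + (+0.01071)·(60) + (+0.001677)·(15) = 758.61 +0.643 +0.025 = 759.278 ft.

759.3 ft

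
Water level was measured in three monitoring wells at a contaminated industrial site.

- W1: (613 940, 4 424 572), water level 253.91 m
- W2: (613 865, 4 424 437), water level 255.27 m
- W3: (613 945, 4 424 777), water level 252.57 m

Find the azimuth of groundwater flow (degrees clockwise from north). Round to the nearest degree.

With h = a·x + b·y + c and W1 as origin, the differences give:
  (-75)·a + (-135)·b = +1.36
  5·a + 205·b = -1.34
Eliminate b (×205 and ×(-135), subtract): -14700·a = 97.900 → a = ∂h/∂x = -0.006660
Back-substitute: b = ∂h/∂y = -0.006374.
Flow direction (−∇h) has components (+0.006660 E, +0.006374 N).
Azimuth = atan2(E, N) = atan2(+0.006660, +0.006374) = 46.3° ≈ 046°.

046°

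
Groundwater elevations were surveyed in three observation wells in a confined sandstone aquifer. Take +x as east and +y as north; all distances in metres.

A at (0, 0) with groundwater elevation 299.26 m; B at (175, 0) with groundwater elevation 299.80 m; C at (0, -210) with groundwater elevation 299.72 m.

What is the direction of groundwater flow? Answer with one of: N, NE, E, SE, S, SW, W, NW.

∂h/∂x = (299.80 − 299.26) / (175 − 0) = +0.003086
∂h/∂y = (299.72 − 299.26) / (-210 − 0) = -0.002190
Flow = −∇h = (-0.003086 east, +0.002190 north), which points northwest.

NW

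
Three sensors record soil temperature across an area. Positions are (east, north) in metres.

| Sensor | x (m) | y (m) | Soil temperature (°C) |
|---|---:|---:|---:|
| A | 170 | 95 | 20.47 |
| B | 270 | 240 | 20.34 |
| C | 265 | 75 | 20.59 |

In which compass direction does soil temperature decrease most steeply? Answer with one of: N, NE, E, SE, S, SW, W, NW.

NW

Differences from A: to B (Δx, Δy, Δh) = (100, 145, -0.13); to C = (95, -20, +0.12).
Determinant of the coordinate differences = 100·(-20) − 95·145 = -15775.
∂T/∂x = [(-0.13)·(-20) − (+0.12)·145] / -15775 = +0.0009382
∂T/∂y = [100·(+0.12) − 95·(-0.13)] / -15775 = -0.001544
Steepest decrease is along −∇f = (-0.0009382 E, +0.001544 N) → northwest.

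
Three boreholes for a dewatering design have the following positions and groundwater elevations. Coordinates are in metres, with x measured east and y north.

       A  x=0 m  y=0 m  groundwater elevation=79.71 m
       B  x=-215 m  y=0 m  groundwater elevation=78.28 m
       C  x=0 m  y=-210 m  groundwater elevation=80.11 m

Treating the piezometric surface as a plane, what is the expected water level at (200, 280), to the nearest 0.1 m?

80.5 m

∂h/∂x = (78.28 − 79.71) / (-215 − 0) = +0.006651
∂h/∂y = (80.11 − 79.71) / (-210 − 0) = -0.001905
h(200, 280) = 79.71 + (+0.006651)·(200) + (-0.001905)·(280) = 79.71 +1.330 -0.533 = 80.507 m.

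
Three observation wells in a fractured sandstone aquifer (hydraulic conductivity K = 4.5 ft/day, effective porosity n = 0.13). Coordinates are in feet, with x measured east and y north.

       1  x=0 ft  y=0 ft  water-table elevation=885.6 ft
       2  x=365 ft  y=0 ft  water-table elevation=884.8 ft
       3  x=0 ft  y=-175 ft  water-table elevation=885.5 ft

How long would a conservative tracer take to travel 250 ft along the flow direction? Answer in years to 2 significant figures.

8.7 years

∂h/∂x = (884.8 − 885.6) / (365 − 0) = -0.002192
∂h/∂y = (885.5 − 885.6) / (-175 − 0) = +0.0005714
|∇h| = √(-0.002192² + 0.0005714²) = 0.002265
Seepage velocity v = K·i/n = 4.5 × 0.002265 / 0.13 = 0.0784 ft/day.
t = 250 / 0.0784 = 3189 days = 8.73 years.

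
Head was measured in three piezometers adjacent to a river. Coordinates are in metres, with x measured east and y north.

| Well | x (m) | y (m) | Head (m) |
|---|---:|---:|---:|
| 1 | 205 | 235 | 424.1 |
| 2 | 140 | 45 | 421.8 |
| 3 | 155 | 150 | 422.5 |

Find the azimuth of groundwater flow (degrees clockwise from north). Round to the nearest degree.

With h = a·x + b·y + c and 1 as origin, the differences give:
  (-65)·a + (-190)·b = -2.3
  (-50)·a + (-85)·b = -1.6
Eliminate b (×(-85) and ×(-190), subtract): -3975·a = -108.50 → a = ∂h/∂x = +0.02730
Back-substitute: b = ∂h/∂y = +0.002767.
Flow direction (−∇h) has components (-0.02730 E, -0.002767 N).
Azimuth = atan2(E, N) = atan2(-0.02730, -0.002767) = 264.2° ≈ 264°.

264°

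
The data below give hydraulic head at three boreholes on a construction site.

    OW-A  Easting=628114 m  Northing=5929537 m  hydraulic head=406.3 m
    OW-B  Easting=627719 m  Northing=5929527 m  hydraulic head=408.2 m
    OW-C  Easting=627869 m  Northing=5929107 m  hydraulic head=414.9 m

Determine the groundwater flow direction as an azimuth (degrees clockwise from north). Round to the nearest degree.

014°

Differences from OW-A: to OW-B (Δx, Δy, Δh) = (-395, -10, +1.9); to OW-C = (-245, -430, +8.6).
Determinant of the coordinate differences = (-395)·(-430) − (-245)·(-10) = 167400.
∂h/∂x = [(+1.9)·(-430) − (+8.6)·(-10)] / 167400 = -0.004367
∂h/∂y = [(-395)·(+8.6) − (-245)·(+1.9)] / 167400 = -0.01751
Flow direction (−∇h) has components (+0.004367 E, +0.01751 N).
Azimuth = atan2(E, N) = atan2(+0.004367, +0.01751) = 14.0° ≈ 014°.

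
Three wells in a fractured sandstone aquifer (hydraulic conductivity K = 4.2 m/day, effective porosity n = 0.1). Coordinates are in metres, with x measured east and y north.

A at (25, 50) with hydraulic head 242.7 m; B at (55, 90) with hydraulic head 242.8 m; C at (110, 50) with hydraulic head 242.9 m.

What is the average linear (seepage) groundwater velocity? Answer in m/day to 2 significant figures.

0.10 m/day

Differences from A: to B (Δx, Δy, Δh) = (30, 40, +0.1); to C = (85, 0, +0.2).
Determinant of the coordinate differences = 30·0 − 85·40 = -3400.
∂h/∂x = [(+0.1)·0 − (+0.2)·40] / -3400 = +0.002353
∂h/∂y = [30·(+0.2) − 85·(+0.1)] / -3400 = +0.0007353
|∇h| = √(0.002353² + 0.0007353²) = 0.002465
Seepage velocity v = K·i/n = 4.2 × 0.002465 / 0.1 = 0.1035 m/day.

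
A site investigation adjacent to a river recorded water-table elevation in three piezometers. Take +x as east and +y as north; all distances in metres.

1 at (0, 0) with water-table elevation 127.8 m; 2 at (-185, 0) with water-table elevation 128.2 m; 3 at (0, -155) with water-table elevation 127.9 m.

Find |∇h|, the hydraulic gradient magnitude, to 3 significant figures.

∂h/∂x = (128.2 − 127.8) / (-185 − 0) = -0.002162
∂h/∂y = (127.9 − 127.8) / (-155 − 0) = -0.0006452
|∇h| = √(-0.002162² + -0.0006452²) = 0.002256

0.00226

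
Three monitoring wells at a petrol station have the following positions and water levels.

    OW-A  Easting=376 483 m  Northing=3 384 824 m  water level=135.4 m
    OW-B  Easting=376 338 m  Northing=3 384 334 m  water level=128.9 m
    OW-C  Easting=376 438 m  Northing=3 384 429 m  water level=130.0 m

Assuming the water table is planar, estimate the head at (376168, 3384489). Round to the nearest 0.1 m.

With h = a·x + b·y + c and OW-A as origin, the differences give:
  (-145)·a + (-490)·b = -6.5
  (-45)·a + (-395)·b = -5.4
Eliminate b (×(-395) and ×(-490), subtract): 35225·a = -78.50 → a = ∂h/∂x = -0.002229
Back-substitute: b = ∂h/∂y = +0.01392.
h(376168, 3384489) = 135.4 + (-0.002229)·(-315) + (+0.01392)·(-335) = 135.4 +0.702 -4.665 = 131.437 m.

131.4 m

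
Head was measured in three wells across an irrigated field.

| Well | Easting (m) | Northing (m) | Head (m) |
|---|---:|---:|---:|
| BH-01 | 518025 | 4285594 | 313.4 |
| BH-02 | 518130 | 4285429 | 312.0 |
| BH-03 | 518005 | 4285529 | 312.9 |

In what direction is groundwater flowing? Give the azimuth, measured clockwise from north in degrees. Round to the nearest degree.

With h = a·x + b·y + c and BH-01 as origin, the differences give:
  105·a + (-165)·b = -1.4
  (-20)·a + (-65)·b = -0.5
Eliminate b (×(-65) and ×(-165), subtract): -10125·a = 8.50 → a = ∂h/∂x = -0.0008395
Back-substitute: b = ∂h/∂y = +0.007951.
Flow direction (−∇h) has components (+0.0008395 E, -0.007951 N).
Azimuth = atan2(E, N) = atan2(+0.0008395, -0.007951) = 174.0° ≈ 174°.

174°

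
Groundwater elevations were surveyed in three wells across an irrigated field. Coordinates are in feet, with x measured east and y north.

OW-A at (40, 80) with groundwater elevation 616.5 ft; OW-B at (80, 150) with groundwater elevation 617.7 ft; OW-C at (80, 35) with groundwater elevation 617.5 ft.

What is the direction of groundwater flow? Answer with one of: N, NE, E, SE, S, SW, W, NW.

W

Taking OW-A as reference: OW-B−OW-A = (40, 70, +1.2); OW-C−OW-A = (40, -45, +1.0).
Solve a·Δx + b·Δy = Δh: det = 40·(-45) − 40·70 = -4600.
∂h/∂x = [(+1.2)·(-45) − (+1.0)·70] / -4600 = +0.02696
∂h/∂y = [40·(+1.0) − 40·(+1.2)] / -4600 = +0.001739
Flow = −∇h = (-0.02696 east, -0.001739 north), which points west.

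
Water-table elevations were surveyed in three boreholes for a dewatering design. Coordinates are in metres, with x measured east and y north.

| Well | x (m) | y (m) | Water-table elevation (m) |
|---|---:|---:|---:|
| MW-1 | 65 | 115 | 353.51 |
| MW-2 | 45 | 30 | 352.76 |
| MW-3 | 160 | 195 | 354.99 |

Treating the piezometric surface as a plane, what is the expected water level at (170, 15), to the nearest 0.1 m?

353.9 m

Taking MW-1 as reference: MW-2−MW-1 = (-20, -85, -0.75); MW-3−MW-1 = (95, 80, +1.48).
Solve a·Δx + b·Δy = Δh: det = (-20)·80 − 95·(-85) = 6475.
∂h/∂x = [(-0.75)·80 − (+1.48)·(-85)] / 6475 = +0.01016
∂h/∂y = [(-20)·(+1.48) − 95·(-0.75)] / 6475 = +0.006432
h(170, 15) = 353.51 + (+0.01016)·(105) + (+0.006432)·(-100) = 353.51 +1.067 -0.643 = 353.934 m.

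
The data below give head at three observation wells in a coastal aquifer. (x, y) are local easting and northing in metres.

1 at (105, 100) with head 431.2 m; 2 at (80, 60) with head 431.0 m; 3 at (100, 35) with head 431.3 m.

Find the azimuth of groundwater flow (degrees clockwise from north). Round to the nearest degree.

Differences from 1: to 2 (Δx, Δy, Δh) = (-25, -40, -0.2); to 3 = (-5, -65, +0.1).
Determinant of the coordinate differences = (-25)·(-65) − (-5)·(-40) = 1425.
∂h/∂x = [(-0.2)·(-65) − (+0.1)·(-40)] / 1425 = +0.01193
∂h/∂y = [(-25)·(+0.1) − (-5)·(-0.2)] / 1425 = -0.002456
Flow direction (−∇h) has components (-0.01193 E, +0.002456 N).
Azimuth = atan2(E, N) = atan2(-0.01193, +0.002456) = 281.6° ≈ 282°.

282°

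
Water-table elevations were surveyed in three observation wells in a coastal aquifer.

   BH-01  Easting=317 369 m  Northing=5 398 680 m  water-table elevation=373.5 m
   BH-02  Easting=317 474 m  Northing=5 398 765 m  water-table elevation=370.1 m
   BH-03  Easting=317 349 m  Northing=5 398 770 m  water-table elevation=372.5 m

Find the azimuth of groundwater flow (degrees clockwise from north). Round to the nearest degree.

052°

Taking BH-01 as reference: BH-02−BH-01 = (105, 85, -3.4); BH-03−BH-01 = (-20, 90, -1.0).
Solve a·Δx + b·Δy = Δh: det = 105·90 − (-20)·85 = 11150.
∂h/∂x = [(-3.4)·90 − (-1.0)·85] / 11150 = -0.01982
∂h/∂y = [105·(-1.0) − (-20)·(-3.4)] / 11150 = -0.01552
Flow direction (−∇h) has components (+0.01982 E, +0.01552 N).
Azimuth = atan2(E, N) = atan2(+0.01982, +0.01552) = 51.9° ≈ 052°.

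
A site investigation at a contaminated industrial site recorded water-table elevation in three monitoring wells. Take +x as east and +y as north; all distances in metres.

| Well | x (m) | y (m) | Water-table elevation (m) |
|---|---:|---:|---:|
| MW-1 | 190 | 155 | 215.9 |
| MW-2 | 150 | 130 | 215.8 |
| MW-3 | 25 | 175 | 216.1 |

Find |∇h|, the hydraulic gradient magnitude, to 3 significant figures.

0.00501

Three-point gradient (reference MW-1): Δ to MW-2 = (-40, -25, -0.1), Δ to MW-3 = (-165, 20, +0.2).
∂h/∂x = -0.0006091, ∂h/∂y = +0.004975 (det = -4925).
|∇h| = √(-0.0006091² + 0.004975²) = 0.005012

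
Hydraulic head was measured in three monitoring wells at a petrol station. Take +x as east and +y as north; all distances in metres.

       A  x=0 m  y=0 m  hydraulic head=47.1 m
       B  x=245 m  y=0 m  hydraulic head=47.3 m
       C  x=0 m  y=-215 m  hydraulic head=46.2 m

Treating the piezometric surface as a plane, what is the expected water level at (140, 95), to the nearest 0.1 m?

∂h/∂x = (47.3 − 47.1) / (245 − 0) = +0.0008163
∂h/∂y = (46.2 − 47.1) / (-215 − 0) = +0.004186
h(140, 95) = 47.1 + (+0.0008163)·(140) + (+0.004186)·(95) = 47.1 +0.114 +0.398 = 47.612 m.

47.6 m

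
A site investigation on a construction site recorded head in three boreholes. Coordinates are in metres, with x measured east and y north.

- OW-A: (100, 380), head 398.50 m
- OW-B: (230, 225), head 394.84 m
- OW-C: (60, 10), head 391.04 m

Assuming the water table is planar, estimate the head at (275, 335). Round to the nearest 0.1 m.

396.9 m

Taking OW-A as reference: OW-B−OW-A = (130, -155, -3.66); OW-C−OW-A = (-40, -370, -7.46).
Determinant of the coordinate differences = 130·(-370) − (-40)·(-155) = -54300.
∂h/∂x = [(-3.66)·(-370) − (-7.46)·(-155)] / -54300 = -0.003645
∂h/∂y = [130·(-7.46) − (-40)·(-3.66)] / -54300 = +0.02056
h(275, 335) = 398.50 + (-0.003645)·(175) + (+0.02056)·(-45) = 398.50 -0.638 -0.925 = 396.937 m.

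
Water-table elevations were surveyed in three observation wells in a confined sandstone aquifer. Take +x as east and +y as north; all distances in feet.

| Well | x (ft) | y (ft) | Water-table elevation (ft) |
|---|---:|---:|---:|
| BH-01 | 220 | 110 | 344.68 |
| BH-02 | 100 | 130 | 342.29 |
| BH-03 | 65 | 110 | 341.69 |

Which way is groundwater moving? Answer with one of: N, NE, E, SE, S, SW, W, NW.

Three-point gradient (reference BH-01): Δ to BH-02 = (-120, 20, -2.39), Δ to BH-03 = (-155, 0, -2.99).
∂h/∂x = +0.01929, ∂h/∂y = -0.003758 (det = 3100).
Flow = −∇h = (-0.01929 east, +0.003758 north), which points west.

W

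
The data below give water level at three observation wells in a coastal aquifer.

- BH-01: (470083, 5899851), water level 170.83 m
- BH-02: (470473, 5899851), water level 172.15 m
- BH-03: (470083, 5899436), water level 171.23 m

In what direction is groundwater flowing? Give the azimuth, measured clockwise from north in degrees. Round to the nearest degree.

∂h/∂x = (172.15 − 170.83) / (470473 − 470083) = +0.003385
∂h/∂y = (171.23 − 170.83) / (5899436 − 5899851) = -0.0009639
Flow direction (−∇h) has components (-0.003385 E, +0.0009639 N).
Azimuth = atan2(E, N) = atan2(-0.003385, +0.0009639) = 285.9° ≈ 286°.

286°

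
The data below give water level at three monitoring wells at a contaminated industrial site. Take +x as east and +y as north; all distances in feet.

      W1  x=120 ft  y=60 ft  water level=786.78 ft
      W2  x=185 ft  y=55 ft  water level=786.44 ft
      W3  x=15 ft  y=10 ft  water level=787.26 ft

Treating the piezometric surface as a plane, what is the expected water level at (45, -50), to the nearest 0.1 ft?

Differences from W1: to W2 (Δx, Δy, Δh) = (65, -5, -0.34); to W3 = (-105, -50, +0.48).
Solve a·Δx + b·Δy = Δh: det = 65·(-50) − (-105)·(-5) = -3775.
∂h/∂x = [(-0.34)·(-50) − (+0.48)·(-5)] / -3775 = -0.005139
∂h/∂y = [65·(+0.48) − (-105)·(-0.34)] / -3775 = +0.001192
h(45, -50) = 786.78 + (-0.005139)·(-75) + (+0.001192)·(-110) = 786.78 +0.385 -0.131 = 787.034 ft.

787.0 ft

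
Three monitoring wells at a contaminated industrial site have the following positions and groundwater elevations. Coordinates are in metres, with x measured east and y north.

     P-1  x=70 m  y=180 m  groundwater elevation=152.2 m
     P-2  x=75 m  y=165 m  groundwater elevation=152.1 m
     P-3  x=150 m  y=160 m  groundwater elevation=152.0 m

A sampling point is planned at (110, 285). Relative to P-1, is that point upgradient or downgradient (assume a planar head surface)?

Taking P-1 as reference: P-2−P-1 = (5, -15, -0.1); P-3−P-1 = (80, -20, -0.2).
Solve a·Δx + b·Δy = Δh: det = 5·(-20) − 80·(-15) = 1100.
∂h/∂x = [(-0.1)·(-20) − (-0.2)·(-15)] / 1100 = -0.0009091
∂h/∂y = [5·(-0.2) − 80·(-0.1)] / 1100 = +0.006364
Head at (110, 285) = 152.2 + (-0.0009091)·(40) + (+0.006364)·(105) = 152.83 m.
That is higher than the 152.2 m at P-1, so the point is upgradient.

upgradient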